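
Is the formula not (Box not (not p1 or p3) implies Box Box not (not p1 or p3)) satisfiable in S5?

Unsatisfiable (every branch closes)

1. not (Box not (not p1 or p3) implies Box Box not (not p1 or p3)), w0
2. Box not (not p1 or p3), w0
3. not Box Box not (not p1 or p3), w0
4. not (not p1 or p3), w0
5. p1, w0
6. not p3, w0
7. not Box not (not p1 or p3), w1
8. not (not p1 or p3), w1
9. p1, w1
10. not p3, w1
11. not p1 or p3, w2
12. not (not p1 or p3), w2
13. p1, w2
14. not p3, w2
15. p3, w2
Accessibility: w0Rw0, w0Rw1, w0Rw2, w1Rw0, w1Rw1, w1Rw2, w2Rw0, w2Rw1, w2Rw2
Branch closes: p3 and not p3 both at w2.
Every branch closes; the branch above is one of them.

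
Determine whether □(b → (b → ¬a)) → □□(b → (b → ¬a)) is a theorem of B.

Tableau for the negation ¬(□(b → (b → ¬a)) → □□(b → (b → ¬a))):
1. ¬(□(b → (b → ¬a)) → □□(b → (b → ¬a))), u
2. □(b → (b → ¬a)), u
3. ¬□□(b → (b → ¬a)), u
4. b → (b → ¬a), u
5. b → ¬a, u
6. ¬a, u
7. ¬□(b → (b → ¬a)), v
8. b → (b → ¬a), v
9. b → ¬a, v
10. ¬a, v
11. ¬(b → (b → ¬a)), w
12. b, w
13. ¬(b → ¬a), w
14. a, w
Accessibility: uRu, uRv, vRu, vRv, vRw, wRv, wRw
The negation has an open branch (countermodel exists).

Invalid (countermodel exists)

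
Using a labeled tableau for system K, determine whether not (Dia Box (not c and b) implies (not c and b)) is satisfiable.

1. not (Dia Box (not c and b) implies (not c and b)), w0
2. Dia Box (not c and b), w0
3. not (not c and b), w0
4. not b, w0
5. Box (not c and b), w1
Accessibility: w0Rw1

Yes, satisfiable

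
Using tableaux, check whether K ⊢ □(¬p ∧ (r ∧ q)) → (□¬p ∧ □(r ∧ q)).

Yes, valid

Tableau for the negation ¬(□(¬p ∧ (r ∧ q)) → (□¬p ∧ □(r ∧ q))):
1. ¬(□(¬p ∧ (r ∧ q)) → (□¬p ∧ □(r ∧ q))), 0
2. □(¬p ∧ (r ∧ q)), 0
3. ¬(□¬p ∧ □(r ∧ q)), 0
4. ¬□(r ∧ q), 0
5. ¬(r ∧ q), 1
6. ¬p ∧ (r ∧ q), 1
7. ¬p, 1
8. r ∧ q, 1
9. r, 1
10. q, 1
11. ¬q, 1
Accessibility: 0R1
Branch closes: q and ¬q both at 1.
All branches of the negation close; one closing branch shown above.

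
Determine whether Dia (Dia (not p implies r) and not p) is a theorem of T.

Not valid

Tableau for the negation not Dia (Dia (not p implies r) and not p):
1. not Dia (Dia (not p implies r) and not p), 0
2. not (Dia (not p implies r) and not p), 0
3. p, 0
Accessibility: 0R0
The negation has an open branch (countermodel exists).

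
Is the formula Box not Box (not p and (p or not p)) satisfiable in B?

1. Box not Box (not p and (p or not p)), u
2. not Box (not p and (p or not p)), u   [Box-rule on 1 via uRu]
3. not (not p and (p or not p)), v   [neg-Box-rule on 2: fresh world v, uRv]
4. not Box (not p and (p or not p)), v   [Box-rule on 1 via uRv]
5. p, v   [neg-and-rule on 3 (branches; this branch)]
6. not (not p and (p or not p)), w   [neg-Box-rule on 4: fresh world w, vRw]
7. p, w   [neg-and-rule on 6 (branches; this branch)]
Accessibility: uRu, uRv, vRu, vRv, vRw, wRv, wRw

Yes, satisfiable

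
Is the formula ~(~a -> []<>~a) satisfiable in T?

1. ~(~a -> []<>~a), 0
2. ~a, 0
3. ~[]<>~a, 0
4. ~<>~a, 1
5. a, 1
Accessibility: 0R0, 0R1, 1R1

Satisfiable (open branch found)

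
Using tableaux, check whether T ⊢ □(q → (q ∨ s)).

Tableau for the negation ¬□(q → (q ∨ s)):
1. ¬□(q → (q ∨ s)), 0
2. ¬(q → (q ∨ s)), 1
3. q, 1
4. ¬(q ∨ s), 1
5. ¬q, 1
6. ¬s, 1
Accessibility: 0R0, 0R1, 1R1
Branch closes: q and ¬q both at 1.
Every branch of the negation's tableau closes; the branch above is one of them.

Yes, valid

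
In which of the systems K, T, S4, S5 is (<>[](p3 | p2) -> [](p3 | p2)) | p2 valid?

S4-tableau for the negation ~((<>[](p3 | p2) -> [](p3 | p2)) | p2):
1. ~((<>[](p3 | p2) -> [](p3 | p2)) | p2), 0
2. ~(<>[](p3 | p2) -> [](p3 | p2)), 0
3. ~p2, 0
4. <>[](p3 | p2), 0
5. ~[](p3 | p2), 0
6. [](p3 | p2), 1
7. p3 | p2, 1
8. p2, 1
9. ~(p3 | p2), 2
10. ~p3, 2
11. ~p2, 2
Accessibility: 0R0, 0R1, 0R2, 1R1, 2R2
Complete open branch: countermodel on an S4-frame, so not valid in S4, nor in K, T (the same frame is also a K-frame and a T-frame).
S5-tableau for the negation ~((<>[](p3 | p2) -> [](p3 | p2)) | p2):
1. ~((<>[](p3 | p2) -> [](p3 | p2)) | p2), 0
2. ~(<>[](p3 | p2) -> [](p3 | p2)), 0
3. ~p2, 0
4. <>[](p3 | p2), 0
5. ~[](p3 | p2), 0
6. [](p3 | p2), 1
7. p3 | p2, 0
8. p3 | p2, 1
9. p3, 0
10. p2, 1
11. ~(p3 | p2), 2
12. ~p3, 2
13. ~p2, 2
14. p3 | p2, 2
15. p2, 2
Accessibility: 0R0, 0R1, 0R2, 1R0, 1R1, 1R2, 2R0, 2R1, 2R2
Branch closes: p2 and ~p2 both at 2.
Every branch closes (one shown): valid in S5.

S5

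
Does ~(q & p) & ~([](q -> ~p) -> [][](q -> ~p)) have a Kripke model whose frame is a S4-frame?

1. ~(q & p) & ~([](q -> ~p) -> [][](q -> ~p)), 0
2. ~(q & p), 0
3. ~([](q -> ~p) -> [][](q -> ~p)), 0
4. [](q -> ~p), 0
5. ~[][](q -> ~p), 0
6. q -> ~p, 0
7. ~p, 0
8. ~[](q -> ~p), 1
9. q -> ~p, 1
10. ~p, 1
11. ~(q -> ~p), 2
12. q, 2
13. p, 2
14. q -> ~p, 2
15. ~p, 2
Accessibility: 0R0, 0R1, 0R2, 1R1, 1R2, 2R2
Branch closes: p and ~p both at 2.
Every branch closes; the branch above is one of them.

No, unsatisfiable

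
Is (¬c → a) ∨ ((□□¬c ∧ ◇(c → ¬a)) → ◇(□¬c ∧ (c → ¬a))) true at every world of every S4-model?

Valid

Tableau for the negation ¬((¬c → a) ∨ ((□□¬c ∧ ◇(c → ¬a)) → ◇(□¬c ∧ (c → ¬a)))):
1. ¬((¬c → a) ∨ ((□□¬c ∧ ◇(c → ¬a)) → ◇(□¬c ∧ (c → ¬a)))), w0
2. ¬(¬c → a), w0
3. ¬((□□¬c ∧ ◇(c → ¬a)) → ◇(□¬c ∧ (c → ¬a))), w0
4. ¬c, w0
5. ¬a, w0
6. □□¬c ∧ ◇(c → ¬a), w0
7. ¬◇(□¬c ∧ (c → ¬a)), w0
8. □□¬c, w0
9. ◇(c → ¬a), w0
10. ¬(□¬c ∧ (c → ¬a)), w0
11. □¬c, w0
12. ¬□¬c, w0
13. c → ¬a, w1
14. ¬(□¬c ∧ (c → ¬a)), w1
15. □¬c, w1
16. ¬c, w1
17. ¬a, w1
18. ¬□¬c, w1
19. c, w2
20. ¬(□¬c ∧ (c → ¬a)), w2
21. □¬c, w2
22. ¬c, w2
Accessibility: w0Rw0, w0Rw1, w0Rw2, w1Rw1, w2Rw2
Branch closes: c and ¬c both at w2.
All branches of the negation close; one closing branch shown above.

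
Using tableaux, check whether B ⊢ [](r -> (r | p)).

Tableau for the negation ~[](r -> (r | p)):
1. ~[](r -> (r | p)), 0
2. ~(r -> (r | p)), 1
3. r, 1
4. ~(r | p), 1
5. ~r, 1
6. ~p, 1
Accessibility: 0R0, 0R1, 1R0, 1R1
Branch closes: r and ~r both at 1.
All branches of the negation close; one closing branch shown above.

Yes, valid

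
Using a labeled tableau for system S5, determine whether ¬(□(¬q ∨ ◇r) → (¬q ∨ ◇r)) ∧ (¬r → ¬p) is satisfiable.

No, unsatisfiable

1. ¬(□(¬q ∨ ◇r) → (¬q ∨ ◇r)) ∧ (¬r → ¬p), 0
2. ¬(□(¬q ∨ ◇r) → (¬q ∨ ◇r)), 0   [∧-rule on 1]
3. ¬r → ¬p, 0   [∧-rule on 1]
4. □(¬q ∨ ◇r), 0   [¬→-rule on 2]
5. ¬(¬q ∨ ◇r), 0   [¬→-rule on 2]
6. q, 0   [¬∨-rule on 5]
7. ¬◇r, 0   [¬∨-rule on 5]
8. ¬q ∨ ◇r, 0   [□-rule on 4 via 0R0]
9. ¬r, 0   [¬◇-rule on 7 via 0R0]
10. ¬p, 0   [→-rule on 3 (branches; this branch)]
11. ◇r, 0   [∨-rule on 8 (branches; this branch)]
12. r, 1   [◇-rule on 11: fresh world 1, 0R1]
13. ¬q ∨ ◇r, 1   [□-rule on 4 via 0R1]
14. ¬r, 1   [¬◇-rule on 7 via 0R1]
Accessibility: 0R0, 0R1, 1R0, 1R1
Branch closes: r and ¬r both at 1.
All branches of the tableau close; one closing branch shown above.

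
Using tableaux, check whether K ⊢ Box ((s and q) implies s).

Yes, valid

Tableau for the negation not Box ((s and q) implies s):
1. not Box ((s and q) implies s), w0
2. not ((s and q) implies s), w1
3. s and q, w1
4. not s, w1
5. s, w1
6. q, w1
Accessibility: w0Rw1
Branch closes: s and not s both at w1.
All branches of the negation close; one closing branch shown above.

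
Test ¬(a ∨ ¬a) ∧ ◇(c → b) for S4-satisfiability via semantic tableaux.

No, unsatisfiable

1. ¬(a ∨ ¬a) ∧ ◇(c → b), 0
2. ¬(a ∨ ¬a), 0
3. ◇(c → b), 0
4. ¬a, 0
5. a, 0
Accessibility: 0R0
Branch closes: a and ¬a both at 0.
(One branch shown.) All branches close.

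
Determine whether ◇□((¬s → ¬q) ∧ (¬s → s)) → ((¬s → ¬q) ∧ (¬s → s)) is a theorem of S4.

Tableau for the negation ¬(◇□((¬s → ¬q) ∧ (¬s → s)) → ((¬s → ¬q) ∧ (¬s → s))):
1. ¬(◇□((¬s → ¬q) ∧ (¬s → s)) → ((¬s → ¬q) ∧ (¬s → s))), u
2. ◇□((¬s → ¬q) ∧ (¬s → s)), u
3. ¬((¬s → ¬q) ∧ (¬s → s)), u
4. ¬(¬s → s), u
5. ¬s, u
6. □((¬s → ¬q) ∧ (¬s → s)), v
7. (¬s → ¬q) ∧ (¬s → s), v
8. ¬s → ¬q, v
9. ¬s → s, v
10. ¬q, v
11. s, v
Accessibility: uRu, uRv, vRv
The negation has an open branch (countermodel exists).

Invalid (countermodel exists)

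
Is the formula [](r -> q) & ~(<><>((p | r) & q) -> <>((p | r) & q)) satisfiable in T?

Satisfiable

1. [](r -> q) & ~(<><>((p | r) & q) -> <>((p | r) & q)), 0
2. [](r -> q), 0
3. ~(<><>((p | r) & q) -> <>((p | r) & q)), 0
4. <><>((p | r) & q), 0
5. ~<>((p | r) & q), 0
6. r -> q, 0
7. ~((p | r) & q), 0
8. q, 0
9. ~(p | r), 0
10. ~p, 0
11. ~r, 0
12. <>((p | r) & q), 1
13. r -> q, 1
14. ~((p | r) & q), 1
15. q, 1
16. ~(p | r), 1
17. ~p, 1
18. ~r, 1
19. (p | r) & q, 2
20. p | r, 2
21. q, 2
22. r, 2
Accessibility: 0R0, 0R1, 1R1, 1R2, 2R2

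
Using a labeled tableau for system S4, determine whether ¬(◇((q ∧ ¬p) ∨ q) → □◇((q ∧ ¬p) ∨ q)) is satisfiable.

Satisfiable (open branch found)

1. ¬(◇((q ∧ ¬p) ∨ q) → □◇((q ∧ ¬p) ∨ q)), w0
2. ◇((q ∧ ¬p) ∨ q), w0
3. ¬□◇((q ∧ ¬p) ∨ q), w0
4. (q ∧ ¬p) ∨ q, w1
5. q, w1
6. ¬◇((q ∧ ¬p) ∨ q), w2
7. ¬((q ∧ ¬p) ∨ q), w2
8. ¬(q ∧ ¬p), w2
9. ¬q, w2
10. p, w2
Accessibility: w0Rw0, w0Rw1, w0Rw2, w1Rw1, w2Rw2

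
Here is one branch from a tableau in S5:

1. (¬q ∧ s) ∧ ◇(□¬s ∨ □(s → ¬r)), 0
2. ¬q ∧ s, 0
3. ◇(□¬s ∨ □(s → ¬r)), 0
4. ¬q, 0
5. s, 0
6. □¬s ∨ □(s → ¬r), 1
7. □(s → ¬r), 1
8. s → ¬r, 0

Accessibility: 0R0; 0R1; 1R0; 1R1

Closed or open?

Not closed

No atom appears with both signs at the same world.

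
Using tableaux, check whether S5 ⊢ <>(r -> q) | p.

Tableau for the negation ~(<>(r -> q) | p):
1. ~(<>(r -> q) | p), w0
2. ~<>(r -> q), w0
3. ~p, w0
4. ~(r -> q), w0
5. r, w0
6. ~q, w0
Accessibility: w0Rw0
The negation has an open branch (countermodel exists).

Invalid (countermodel exists)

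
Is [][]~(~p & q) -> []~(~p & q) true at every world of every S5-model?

Yes, valid

Tableau for the negation ~([][]~(~p & q) -> []~(~p & q)):
1. ~([][]~(~p & q) -> []~(~p & q)), u
2. [][]~(~p & q), u   [~->-rule on 1]
3. ~[]~(~p & q), u   [~->-rule on 1]
4. []~(~p & q), u   [[]-rule on 2 via uRu]
5. ~(~p & q), u   [[]-rule on 4 via uRu]
6. ~q, u   [~&-rule on 5 (branches; this branch)]
7. ~p & q, v   [~[]-rule on 3: fresh world v, uRv]
8. ~p, v   [&-rule on 7]
9. q, v   [&-rule on 7]
10. []~(~p & q), v   [[]-rule on 2 via uRv]
11. ~(~p & q), v   [[]-rule on 4 via uRv]
12. ~q, v   [~&-rule on 11 (branches; this branch)]
Accessibility: uRu, uRv, vRu, vRv
Branch closes: q and ~q both at v.
All branches of the negation close; one closing branch shown above.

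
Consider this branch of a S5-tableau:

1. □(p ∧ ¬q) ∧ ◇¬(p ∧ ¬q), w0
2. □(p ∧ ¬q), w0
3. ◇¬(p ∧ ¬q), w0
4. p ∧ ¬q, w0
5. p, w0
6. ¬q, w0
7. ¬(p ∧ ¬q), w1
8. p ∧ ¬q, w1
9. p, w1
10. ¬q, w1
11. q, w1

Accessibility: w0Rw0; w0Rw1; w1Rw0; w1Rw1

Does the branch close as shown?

Both q and ¬q appear at w1.

Closed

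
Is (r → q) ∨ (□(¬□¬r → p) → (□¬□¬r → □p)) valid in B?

Tableau for the negation ¬((r → q) ∨ (□(¬□¬r → p) → (□¬□¬r → □p))):
1. ¬((r → q) ∨ (□(¬□¬r → p) → (□¬□¬r → □p))), 0
2. ¬(r → q), 0   [¬∨-rule on 1]
3. ¬(□(¬□¬r → p) → (□¬□¬r → □p)), 0   [¬∨-rule on 1]
4. r, 0   [¬→-rule on 2]
5. ¬q, 0   [¬→-rule on 2]
6. □(¬□¬r → p), 0   [¬→-rule on 3]
7. ¬(□¬□¬r → □p), 0   [¬→-rule on 3]
8. □¬□¬r, 0   [¬→-rule on 7]
9. ¬□p, 0   [¬→-rule on 7]
10. ¬□¬r → p, 0   [□-rule on 6 via 0R0]
11. ¬□¬r, 0   [□-rule on 8 via 0R0]
12. p, 0   [→-rule on 10 (branches; this branch)]
13. ¬p, 1   [¬□-rule on 9: fresh world 1, 0R1]
14. ¬□¬r → p, 1   [□-rule on 6 via 0R1]
15. ¬□¬r, 1   [□-rule on 8 via 0R1]
16. □¬r, 1   [→-rule on 14 (branches; this branch)]
17. ¬r, 0   [□-rule on 16 via 1R0]
Accessibility: 0R0, 0R1, 1R0, 1R1
Branch closes: r and ¬r both at 0.
Every branch of the negation's tableau closes; the branch above is one of them.

Valid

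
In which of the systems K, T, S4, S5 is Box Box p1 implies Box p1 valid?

T, S4, S5

T-tableau for the negation not (Box Box p1 implies Box p1):
1. not (Box Box p1 implies Box p1), w0
2. Box Box p1, w0   [neg-implies-rule on 1]
3. not Box p1, w0   [neg-implies-rule on 1]
4. Box p1, w0   [Box-rule on 2 via w0Rw0]
5. p1, w0   [Box-rule on 4 via w0Rw0]
6. not p1, w1   [neg-Box-rule on 3: fresh world w1, w0Rw1]
7. Box p1, w1   [Box-rule on 2 via w0Rw1]
8. p1, w1   [Box-rule on 4 via w0Rw1]
Accessibility: w0Rw0, w0Rw1, w1Rw1
Branch closes: p1 and not p1 both at w1.
Every branch closes (one shown): valid in T, hence also in S4, S5 (every theorem of T is a theorem of S4 and S5).
K-tableau for the negation not (Box Box p1 implies Box p1):
1. not (Box Box p1 implies Box p1), w0
2. Box Box p1, w0   [neg-implies-rule on 1]
3. not Box p1, w0   [neg-implies-rule on 1]
4. not p1, w1   [neg-Box-rule on 3: fresh world w1, w0Rw1]
5. Box p1, w1   [Box-rule on 2 via w0Rw1]
Accessibility: w0Rw1
Complete open branch: countermodel on a K-frame, so not valid in K.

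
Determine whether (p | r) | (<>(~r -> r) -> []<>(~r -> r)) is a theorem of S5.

Valid in S5

Tableau for the negation ~((p | r) | (<>(~r -> r) -> []<>(~r -> r))):
1. ~((p | r) | (<>(~r -> r) -> []<>(~r -> r))), u
2. ~(p | r), u
3. ~(<>(~r -> r) -> []<>(~r -> r)), u
4. ~p, u
5. ~r, u
6. <>(~r -> r), u
7. ~[]<>(~r -> r), u
8. ~r -> r, v
9. r, v
10. ~<>(~r -> r), w
11. ~(~r -> r), u
12. ~(~r -> r), v
13. ~r, v
Accessibility: uRu, uRv, uRw, vRu, vRv, vRw, wRu, wRv, wRw
Branch closes: r and ~r both at v.
Every branch of the negation's tableau closes; the branch above is one of them.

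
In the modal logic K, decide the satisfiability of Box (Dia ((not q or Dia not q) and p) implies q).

1. Box (Dia ((not q or Dia not q) and p) implies q), u

Satisfiable (open branch found)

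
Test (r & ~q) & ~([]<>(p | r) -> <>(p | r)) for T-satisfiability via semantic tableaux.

Unsatisfiable

1. (r & ~q) & ~([]<>(p | r) -> <>(p | r)), w0
2. r & ~q, w0   [&-rule on 1]
3. ~([]<>(p | r) -> <>(p | r)), w0   [&-rule on 1]
4. r, w0   [&-rule on 2]
5. ~q, w0   [&-rule on 2]
6. []<>(p | r), w0   [~->-rule on 3]
7. ~<>(p | r), w0   [~->-rule on 3]
8. <>(p | r), w0   [[]-rule on 6 via w0Rw0]
9. ~(p | r), w0   [~<>-rule on 7 via w0Rw0]
10. ~p, w0   [~|-rule on 9]
11. ~r, w0   [~|-rule on 9]
Accessibility: w0Rw0
Branch closes: r and ~r both at w0.
Every branch closes; the branch above is one of them.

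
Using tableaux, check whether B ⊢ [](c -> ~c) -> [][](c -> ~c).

Invalid (countermodel exists)

Tableau for the negation ~([](c -> ~c) -> [][](c -> ~c)):
1. ~([](c -> ~c) -> [][](c -> ~c)), u
2. [](c -> ~c), u
3. ~[][](c -> ~c), u
4. c -> ~c, u
5. ~c, u
6. ~[](c -> ~c), v
7. c -> ~c, v
8. ~c, v
9. ~(c -> ~c), w
10. c, w
Accessibility: uRu, uRv, vRu, vRv, vRw, wRv, wRw
The negation has an open branch (countermodel exists).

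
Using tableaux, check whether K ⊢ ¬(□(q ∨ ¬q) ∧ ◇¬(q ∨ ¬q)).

Yes, valid

Tableau for the negation □(q ∨ ¬q) ∧ ◇¬(q ∨ ¬q):
1. □(q ∨ ¬q) ∧ ◇¬(q ∨ ¬q), w0
2. □(q ∨ ¬q), w0
3. ◇¬(q ∨ ¬q), w0
4. ¬(q ∨ ¬q), w1
5. ¬q, w1
6. q, w1
Accessibility: w0Rw1
Branch closes: q and ¬q both at w1.
Every branch of the negation's tableau closes; the branch above is one of them.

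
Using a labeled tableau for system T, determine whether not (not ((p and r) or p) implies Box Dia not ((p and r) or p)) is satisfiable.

Satisfiable

1. not (not ((p and r) or p) implies Box Dia not ((p and r) or p)), 0
2. not ((p and r) or p), 0   [neg-implies-rule on 1]
3. not Box Dia not ((p and r) or p), 0   [neg-implies-rule on 1]
4. not (p and r), 0   [neg-or-rule on 2]
5. not p, 0   [neg-or-rule on 2]
6. not r, 0   [neg-and-rule on 4 (branches; this branch)]
7. not Dia not ((p and r) or p), 1   [neg-Box-rule on 3: fresh world 1, 0R1]
8. (p and r) or p, 1   [neg-Dia-rule on 7 via 1R1]
9. p, 1   [or-rule on 8 (branches; this branch)]
Accessibility: 0R0, 0R1, 1R1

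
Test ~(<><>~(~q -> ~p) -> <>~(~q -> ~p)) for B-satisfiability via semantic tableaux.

1. ~(<><>~(~q -> ~p) -> <>~(~q -> ~p)), w0
2. <><>~(~q -> ~p), w0
3. ~<>~(~q -> ~p), w0
4. ~q -> ~p, w0
5. ~p, w0
6. <>~(~q -> ~p), w1
7. ~q -> ~p, w1
8. ~p, w1
9. ~(~q -> ~p), w2
10. ~q, w2
11. p, w2
Accessibility: w0Rw0, w0Rw1, w1Rw0, w1Rw1, w1Rw2, w2Rw1, w2Rw2

Satisfiable (open branch found)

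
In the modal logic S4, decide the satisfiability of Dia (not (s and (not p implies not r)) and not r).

1. Dia (not (s and (not p implies not r)) and not r), u
2. not (s and (not p implies not r)) and not r, v   [Dia-rule on 1: fresh world v, uRv]
3. not (s and (not p implies not r)), v   [and-rule on 2]
4. not r, v   [and-rule on 2]
5. not s, v   [neg-and-rule on 3 (branches; this branch)]
Accessibility: uRu, uRv, vRv

Satisfiable (open branch found)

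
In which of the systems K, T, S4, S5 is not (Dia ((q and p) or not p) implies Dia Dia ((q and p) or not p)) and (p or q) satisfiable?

K

K-tableau for the formula:
1. not (Dia ((q and p) or not p) implies Dia Dia ((q and p) or not p)) and (p or q), 0
2. not (Dia ((q and p) or not p) implies Dia Dia ((q and p) or not p)), 0
3. p or q, 0
4. Dia ((q and p) or not p), 0
5. not Dia Dia ((q and p) or not p), 0
6. q, 0
7. (q and p) or not p, 1
8. not Dia ((q and p) or not p), 1
9. not p, 1
Accessibility: 0R1
Complete open branch: satisfiable in K.
T-tableau for the formula:
1. not (Dia ((q and p) or not p) implies Dia Dia ((q and p) or not p)) and (p or q), 0
2. not (Dia ((q and p) or not p) implies Dia Dia ((q and p) or not p)), 0
3. p or q, 0
4. Dia ((q and p) or not p), 0
5. not Dia Dia ((q and p) or not p), 0
6. not Dia ((q and p) or not p), 0
7. not ((q and p) or not p), 0
8. not (q and p), 0
9. p, 0
10. not q, 0
11. (q and p) or not p, 1
12. not Dia ((q and p) or not p), 1
13. not ((q and p) or not p), 1
14. not (q and p), 1
15. p, 1
16. q and p, 1
17. q, 1
18. not p, 1
Accessibility: 0R0, 0R1, 1R1
Branch closes: p and not p both at 1.
Every branch closes (one shown): unsatisfiable in T, hence also in S4, S5 (every S4/S5-frame is a T-frame).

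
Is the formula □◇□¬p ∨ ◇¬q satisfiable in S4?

1. □◇□¬p ∨ ◇¬q, u
2. ◇¬q, u
3. ¬q, v
Accessibility: uRu, uRv, vRv

Yes, satisfiable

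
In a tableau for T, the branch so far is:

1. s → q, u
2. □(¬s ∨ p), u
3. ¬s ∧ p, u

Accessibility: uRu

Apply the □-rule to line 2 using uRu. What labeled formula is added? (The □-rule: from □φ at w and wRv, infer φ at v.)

¬s ∨ p, u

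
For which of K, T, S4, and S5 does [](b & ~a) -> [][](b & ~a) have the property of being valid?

S4, S5

S4-tableau for the negation ~([](b & ~a) -> [][](b & ~a)):
1. ~([](b & ~a) -> [][](b & ~a)), w0
2. [](b & ~a), w0
3. ~[][](b & ~a), w0
4. b & ~a, w0
5. b, w0
6. ~a, w0
7. ~[](b & ~a), w1
8. b & ~a, w1
9. b, w1
10. ~a, w1
11. ~(b & ~a), w2
12. b & ~a, w2
13. b, w2
14. ~a, w2
15. a, w2
Accessibility: w0Rw0, w0Rw1, w0Rw2, w1Rw1, w1Rw2, w2Rw2
Branch closes: a and ~a both at w2.
Every branch closes (one shown): valid in S4, hence also in S5 (every theorem of S4 is a theorem of S5).
T-tableau for the negation ~([](b & ~a) -> [][](b & ~a)):
1. ~([](b & ~a) -> [][](b & ~a)), w0
2. [](b & ~a), w0
3. ~[][](b & ~a), w0
4. b & ~a, w0
5. b, w0
6. ~a, w0
7. ~[](b & ~a), w1
8. b & ~a, w1
9. b, w1
10. ~a, w1
11. ~(b & ~a), w2
12. a, w2
Accessibility: w0Rw0, w0Rw1, w1Rw1, w1Rw2, w2Rw2
Complete open branch: countermodel on a T-frame, so not valid in T, nor in K (the same frame is also a K-frame).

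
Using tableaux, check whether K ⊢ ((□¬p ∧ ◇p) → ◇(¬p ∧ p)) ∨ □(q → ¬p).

Valid in K

Tableau for the negation ¬(((□¬p ∧ ◇p) → ◇(¬p ∧ p)) ∨ □(q → ¬p)):
1. ¬(((□¬p ∧ ◇p) → ◇(¬p ∧ p)) ∨ □(q → ¬p)), w0
2. ¬((□¬p ∧ ◇p) → ◇(¬p ∧ p)), w0   [¬∨-rule on 1]
3. ¬□(q → ¬p), w0   [¬∨-rule on 1]
4. □¬p ∧ ◇p, w0   [¬→-rule on 2]
5. ¬◇(¬p ∧ p), w0   [¬→-rule on 2]
6. □¬p, w0   [∧-rule on 4]
7. ◇p, w0   [∧-rule on 4]
8. ¬(q → ¬p), w1   [¬□-rule on 3: fresh world w1, w0Rw1]
9. q, w1   [¬→-rule on 8]
10. p, w1   [¬→-rule on 8]
11. ¬(¬p ∧ p), w1   [¬◇-rule on 5 via w0Rw1]
12. ¬p, w1   [□-rule on 6 via w0Rw1]
Accessibility: w0Rw1
Branch closes: p and ¬p both at w1.
All branches of the negation close; one closing branch shown above.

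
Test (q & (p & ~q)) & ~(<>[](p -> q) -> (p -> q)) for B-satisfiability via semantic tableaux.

Unsatisfiable

1. (q & (p & ~q)) & ~(<>[](p -> q) -> (p -> q)), 0
2. q & (p & ~q), 0
3. ~(<>[](p -> q) -> (p -> q)), 0
4. q, 0
5. p & ~q, 0
6. <>[](p -> q), 0
7. ~(p -> q), 0
8. p, 0
9. ~q, 0
Accessibility: 0R0
Branch closes: q and ~q both at 0.
Every branch closes; the branch above is one of them.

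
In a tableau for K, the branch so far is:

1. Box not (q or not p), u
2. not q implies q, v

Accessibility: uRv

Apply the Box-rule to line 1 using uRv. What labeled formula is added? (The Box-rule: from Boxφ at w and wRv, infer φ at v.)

not (q or not p), v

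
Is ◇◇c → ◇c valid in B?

No, not valid

Tableau for the negation ¬(◇◇c → ◇c):
1. ¬(◇◇c → ◇c), u
2. ◇◇c, u
3. ¬◇c, u
4. ¬c, u
5. ◇c, v
6. ¬c, v
7. c, w
Accessibility: uRu, uRv, vRu, vRv, vRw, wRv, wRw
The negation has an open branch (countermodel exists).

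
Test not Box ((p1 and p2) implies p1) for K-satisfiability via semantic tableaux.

1. not Box ((p1 and p2) implies p1), u
2. not ((p1 and p2) implies p1), v   [neg-Box-rule on 1: fresh world v, uRv]
3. p1 and p2, v   [neg-implies-rule on 2]
4. not p1, v   [neg-implies-rule on 2]
5. p1, v   [and-rule on 3]
6. p2, v   [and-rule on 3]
Accessibility: uRv
Branch closes: p1 and not p1 both at v.
(One branch shown.) All branches close.

Unsatisfiable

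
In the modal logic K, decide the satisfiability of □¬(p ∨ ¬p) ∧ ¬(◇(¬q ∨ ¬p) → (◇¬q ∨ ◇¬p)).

No, unsatisfiable

1. □¬(p ∨ ¬p) ∧ ¬(◇(¬q ∨ ¬p) → (◇¬q ∨ ◇¬p)), 0
2. □¬(p ∨ ¬p), 0
3. ¬(◇(¬q ∨ ¬p) → (◇¬q ∨ ◇¬p)), 0
4. ◇(¬q ∨ ¬p), 0
5. ¬(◇¬q ∨ ◇¬p), 0
6. ¬◇¬q, 0
7. ¬◇¬p, 0
8. ¬q ∨ ¬p, 1
9. ¬(p ∨ ¬p), 1
10. ¬p, 1
11. p, 1
Accessibility: 0R1
Branch closes: p and ¬p both at 1.
Every branch closes; the branch above is one of them.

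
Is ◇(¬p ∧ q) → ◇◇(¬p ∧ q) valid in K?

No, not valid

Tableau for the negation ¬(◇(¬p ∧ q) → ◇◇(¬p ∧ q)):
1. ¬(◇(¬p ∧ q) → ◇◇(¬p ∧ q)), u
2. ◇(¬p ∧ q), u
3. ¬◇◇(¬p ∧ q), u
4. ¬p ∧ q, v
5. ¬p, v
6. q, v
7. ¬◇(¬p ∧ q), v
Accessibility: uRv
The negation has an open branch (countermodel exists).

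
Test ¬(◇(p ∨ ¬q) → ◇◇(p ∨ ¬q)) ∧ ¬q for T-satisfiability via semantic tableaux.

Unsatisfiable (every branch closes)

1. ¬(◇(p ∨ ¬q) → ◇◇(p ∨ ¬q)) ∧ ¬q, w0
2. ¬(◇(p ∨ ¬q) → ◇◇(p ∨ ¬q)), w0
3. ¬q, w0
4. ◇(p ∨ ¬q), w0
5. ¬◇◇(p ∨ ¬q), w0
6. ¬◇(p ∨ ¬q), w0
7. ¬(p ∨ ¬q), w0
8. ¬p, w0
9. q, w0
Accessibility: w0Rw0
Branch closes: q and ¬q both at w0.
Every branch closes; the branch above is one of them.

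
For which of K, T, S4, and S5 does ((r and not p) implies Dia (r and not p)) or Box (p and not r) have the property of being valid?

T-tableau for the negation not (((r and not p) implies Dia (r and not p)) or Box (p and not r)):
1. not (((r and not p) implies Dia (r and not p)) or Box (p and not r)), 0
2. not ((r and not p) implies Dia (r and not p)), 0   [neg-or-rule on 1]
3. not Box (p and not r), 0   [neg-or-rule on 1]
4. r and not p, 0   [neg-implies-rule on 2]
5. not Dia (r and not p), 0   [neg-implies-rule on 2]
6. r, 0   [and-rule on 4]
7. not p, 0   [and-rule on 4]
8. not (r and not p), 0   [neg-Dia-rule on 5 via 0R0]
9. p, 0   [neg-and-rule on 8 (branches; this branch)]
Accessibility: 0R0
Branch closes: p and not p both at 0.
Every branch closes (one shown): valid in T, hence also in S4, S5 (every theorem of T is a theorem of S4 and S5).
K-tableau for the negation not (((r and not p) implies Dia (r and not p)) or Box (p and not r)):
1. not (((r and not p) implies Dia (r and not p)) or Box (p and not r)), 0
2. not ((r and not p) implies Dia (r and not p)), 0   [neg-or-rule on 1]
3. not Box (p and not r), 0   [neg-or-rule on 1]
4. r and not p, 0   [neg-implies-rule on 2]
5. not Dia (r and not p), 0   [neg-implies-rule on 2]
6. r, 0   [and-rule on 4]
7. not p, 0   [and-rule on 4]
8. not (p and not r), 1   [neg-Box-rule on 3: fresh world 1, 0R1]
9. not (r and not p), 1   [neg-Dia-rule on 5 via 0R1]
10. r, 1   [neg-and-rule on 8 (branches; this branch)]
11. p, 1   [neg-and-rule on 9 (branches; this branch)]
Accessibility: 0R1
Complete open branch: countermodel on a K-frame, so not valid in K.

T, S4, S5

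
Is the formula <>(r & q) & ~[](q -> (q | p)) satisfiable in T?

1. <>(r & q) & ~[](q -> (q | p)), 0
2. <>(r & q), 0   [&-rule on 1]
3. ~[](q -> (q | p)), 0   [&-rule on 1]
4. r & q, 1   [<>-rule on 2: fresh world 1, 0R1]
5. r, 1   [&-rule on 4]
6. q, 1   [&-rule on 4]
7. ~(q -> (q | p)), 2   [~[]-rule on 3: fresh world 2, 0R2]
8. q, 2   [~->-rule on 7]
9. ~(q | p), 2   [~->-rule on 7]
10. ~q, 2   [~|-rule on 9]
11. ~p, 2   [~|-rule on 9]
Accessibility: 0R0, 0R1, 0R2, 1R1, 2R2
Branch closes: q and ~q both at 2.
Every branch closes; the branch above is one of them.

Unsatisfiable (every branch closes)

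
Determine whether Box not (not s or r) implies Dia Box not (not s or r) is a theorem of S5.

Yes, valid

Tableau for the negation not (Box not (not s or r) implies Dia Box not (not s or r)):
1. not (Box not (not s or r) implies Dia Box not (not s or r)), u
2. Box not (not s or r), u
3. not Dia Box not (not s or r), u
4. not (not s or r), u
5. s, u
6. not r, u
7. not Box not (not s or r), u
8. not s or r, v
9. not (not s or r), v
10. s, v
11. not r, v
12. not Box not (not s or r), v
13. r, v
Accessibility: uRu, uRv, vRu, vRv
Branch closes: r and not r both at v.
All branches of the negation close; one closing branch shown above.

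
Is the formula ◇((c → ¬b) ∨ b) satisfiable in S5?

1. ◇((c → ¬b) ∨ b), w0
2. (c → ¬b) ∨ b, w1
3. b, w1
Accessibility: w0Rw0, w0Rw1, w1Rw0, w1Rw1

Satisfiable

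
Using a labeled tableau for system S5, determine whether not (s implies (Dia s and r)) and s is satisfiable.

1. not (s implies (Dia s and r)) and s, 0
2. not (s implies (Dia s and r)), 0
3. s, 0
4. not (Dia s and r), 0
5. not r, 0
Accessibility: 0R0

Satisfiable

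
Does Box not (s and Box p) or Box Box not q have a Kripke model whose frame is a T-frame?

Satisfiable

1. Box not (s and Box p) or Box Box not q, u
2. Box Box not q, u
3. Box not q, u
4. not q, u
Accessibility: uRu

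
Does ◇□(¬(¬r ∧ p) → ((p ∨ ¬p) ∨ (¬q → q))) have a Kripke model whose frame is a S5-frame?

Satisfiable (open branch found)

1. ◇□(¬(¬r ∧ p) → ((p ∨ ¬p) ∨ (¬q → q))), w0
2. □(¬(¬r ∧ p) → ((p ∨ ¬p) ∨ (¬q → q))), w1
3. ¬(¬r ∧ p) → ((p ∨ ¬p) ∨ (¬q → q)), w0
4. ¬(¬r ∧ p) → ((p ∨ ¬p) ∨ (¬q → q)), w1
5. (p ∨ ¬p) ∨ (¬q → q), w0
6. (p ∨ ¬p) ∨ (¬q → q), w1
7. ¬q → q, w0
8. ¬q → q, w1
9. q, w0
10. q, w1
Accessibility: w0Rw0, w0Rw1, w1Rw0, w1Rw1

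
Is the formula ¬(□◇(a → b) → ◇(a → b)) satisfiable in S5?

1. ¬(□◇(a → b) → ◇(a → b)), u
2. □◇(a → b), u   [¬→-rule on 1]
3. ¬◇(a → b), u   [¬→-rule on 1]
4. ◇(a → b), u   [□-rule on 2 via uRu]
5. ¬(a → b), u   [¬◇-rule on 3 via uRu]
6. a, u   [¬→-rule on 5]
7. ¬b, u   [¬→-rule on 5]
8. a → b, v   [◇-rule on 4: fresh world v, uRv]
9. ◇(a → b), v   [□-rule on 2 via uRv]
10. ¬(a → b), v   [¬◇-rule on 3 via uRv]
11. a, v   [¬→-rule on 10]
12. ¬b, v   [¬→-rule on 10]
13. b, v   [→-rule on 8 (branches; this branch)]
Accessibility: uRu, uRv, vRu, vRv
Branch closes: b and ¬b both at v.
Every branch closes; the branch above is one of them.

No, unsatisfiable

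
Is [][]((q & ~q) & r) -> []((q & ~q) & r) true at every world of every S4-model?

Valid in S4

Tableau for the negation ~([][]((q & ~q) & r) -> []((q & ~q) & r)):
1. ~([][]((q & ~q) & r) -> []((q & ~q) & r)), w0
2. [][]((q & ~q) & r), w0   [~->-rule on 1]
3. ~[]((q & ~q) & r), w0   [~->-rule on 1]
4. []((q & ~q) & r), w0   [[]-rule on 2 via w0Rw0]
5. (q & ~q) & r, w0   [[]-rule on 4 via w0Rw0]
6. q & ~q, w0   [&-rule on 5]
7. r, w0   [&-rule on 5]
8. q, w0   [&-rule on 6]
9. ~q, w0   [&-rule on 6]
Accessibility: w0Rw0
Branch closes: q and ~q both at w0.
All branches of the negation close; one closing branch shown above.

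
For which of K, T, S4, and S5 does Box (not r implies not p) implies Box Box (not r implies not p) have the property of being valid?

T-tableau for the negation not (Box (not r implies not p) implies Box Box (not r implies not p)):
1. not (Box (not r implies not p) implies Box Box (not r implies not p)), w0
2. Box (not r implies not p), w0   [neg-implies-rule on 1]
3. not Box Box (not r implies not p), w0   [neg-implies-rule on 1]
4. not r implies not p, w0   [Box-rule on 2 via w0Rw0]
5. not p, w0   [implies-rule on 4 (branches; this branch)]
6. not Box (not r implies not p), w1   [neg-Box-rule on 3: fresh world w1, w0Rw1]
7. not r implies not p, w1   [Box-rule on 2 via w0Rw1]
8. not p, w1   [implies-rule on 7 (branches; this branch)]
9. not (not r implies not p), w2   [neg-Box-rule on 6: fresh world w2, w1Rw2]
10. not r, w2   [neg-implies-rule on 9]
11. p, w2   [neg-implies-rule on 9]
Accessibility: w0Rw0, w0Rw1, w1Rw1, w1Rw2, w2Rw2
Complete open branch: countermodel on a T-frame, so not valid in T, nor in K (the same frame is also a K-frame).
S4-tableau for the negation not (Box (not r implies not p) implies Box Box (not r implies not p)):
1. not (Box (not r implies not p) implies Box Box (not r implies not p)), w0
2. Box (not r implies not p), w0   [neg-implies-rule on 1]
3. not Box Box (not r implies not p), w0   [neg-implies-rule on 1]
4. not r implies not p, w0   [Box-rule on 2 via w0Rw0]
5. not p, w0   [implies-rule on 4 (branches; this branch)]
6. not Box (not r implies not p), w1   [neg-Box-rule on 3: fresh world w1, w0Rw1]
7. not r implies not p, w1   [Box-rule on 2 via w0Rw1]
8. not p, w1   [implies-rule on 7 (branches; this branch)]
9. not (not r implies not p), w2   [neg-Box-rule on 6: fresh world w2, w1Rw2]
10. not r, w2   [neg-implies-rule on 9]
11. p, w2   [neg-implies-rule on 9]
12. not r implies not p, w2   [Box-rule on 2 via w0Rw2]
13. not p, w2   [implies-rule on 12 (branches; this branch)]
Accessibility: w0Rw0, w0Rw1, w0Rw2, w1Rw1, w1Rw2, w2Rw2
Branch closes: p and not p both at w2.
Every branch closes (one shown): valid in S4, hence also in S5 (every theorem of S4 is a theorem of S5).

S4, S5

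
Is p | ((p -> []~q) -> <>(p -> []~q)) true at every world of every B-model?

Tableau for the negation ~(p | ((p -> []~q) -> <>(p -> []~q))):
1. ~(p | ((p -> []~q) -> <>(p -> []~q))), 0
2. ~p, 0
3. ~((p -> []~q) -> <>(p -> []~q)), 0
4. p -> []~q, 0
5. ~<>(p -> []~q), 0
6. ~(p -> []~q), 0
7. p, 0
8. ~[]~q, 0
Accessibility: 0R0
Branch closes: p and ~p both at 0.
Every branch of the negation's tableau closes; the branch above is one of them.

Yes, valid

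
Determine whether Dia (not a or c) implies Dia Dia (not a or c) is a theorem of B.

Tableau for the negation not (Dia (not a or c) implies Dia Dia (not a or c)):
1. not (Dia (not a or c) implies Dia Dia (not a or c)), w0
2. Dia (not a or c), w0
3. not Dia Dia (not a or c), w0
4. not Dia (not a or c), w0
5. not (not a or c), w0
6. a, w0
7. not c, w0
8. not a or c, w1
9. not Dia (not a or c), w1
10. not (not a or c), w1
11. a, w1
12. not c, w1
13. c, w1
Accessibility: w0Rw0, w0Rw1, w1Rw0, w1Rw1
Branch closes: c and not c both at w1.
All branches of the negation close; one closing branch shown above.

Yes, valid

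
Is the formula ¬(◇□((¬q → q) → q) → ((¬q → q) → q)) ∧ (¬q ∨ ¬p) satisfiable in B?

1. ¬(◇□((¬q → q) → q) → ((¬q → q) → q)) ∧ (¬q ∨ ¬p), 0
2. ¬(◇□((¬q → q) → q) → ((¬q → q) → q)), 0
3. ¬q ∨ ¬p, 0
4. ◇□((¬q → q) → q), 0
5. ¬((¬q → q) → q), 0
6. ¬q → q, 0
7. ¬q, 0
8. ¬p, 0
9. q, 0
Accessibility: 0R0
Branch closes: q and ¬q both at 0.
All branches of the tableau close; one closing branch shown above.

Unsatisfiable (every branch closes)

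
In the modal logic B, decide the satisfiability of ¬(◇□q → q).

1. ¬(◇□q → q), w0
2. ◇□q, w0
3. ¬q, w0
4. □q, w1
5. q, w0
Accessibility: w0Rw0, w0Rw1, w1Rw0, w1Rw1
Branch closes: q and ¬q both at w0.
(One branch shown.) All branches close.

Unsatisfiable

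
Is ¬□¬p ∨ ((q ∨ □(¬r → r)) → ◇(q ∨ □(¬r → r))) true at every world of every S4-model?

Tableau for the negation ¬(¬□¬p ∨ ((q ∨ □(¬r → r)) → ◇(q ∨ □(¬r → r)))):
1. ¬(¬□¬p ∨ ((q ∨ □(¬r → r)) → ◇(q ∨ □(¬r → r)))), w0
2. □¬p, w0   [¬∨-rule on 1]
3. ¬((q ∨ □(¬r → r)) → ◇(q ∨ □(¬r → r))), w0   [¬∨-rule on 1]
4. q ∨ □(¬r → r), w0   [¬→-rule on 3]
5. ¬◇(q ∨ □(¬r → r)), w0   [¬→-rule on 3]
6. ¬p, w0   [□-rule on 2 via w0Rw0]
7. ¬(q ∨ □(¬r → r)), w0   [¬◇-rule on 5 via w0Rw0]
8. ¬q, w0   [¬∨-rule on 7]
9. ¬□(¬r → r), w0   [¬∨-rule on 7]
10. □(¬r → r), w0   [∨-rule on 4 (branches; this branch)]
11. ¬r → r, w0   [□-rule on 10 via w0Rw0]
12. r, w0   [→-rule on 11 (branches; this branch)]
13. ¬(¬r → r), w1   [¬□-rule on 9: fresh world w1, w0Rw1]
14. ¬r, w1   [¬→-rule on 13]
15. ¬p, w1   [□-rule on 2 via w0Rw1]
16. ¬(q ∨ □(¬r → r)), w1   [¬◇-rule on 5 via w0Rw1]
17. ¬q, w1   [¬∨-rule on 16]
18. ¬□(¬r → r), w1   [¬∨-rule on 16]
19. ¬r → r, w1   [□-rule on 10 via w0Rw1]
20. r, w1   [→-rule on 19 (branches; this branch)]
Accessibility: w0Rw0, w0Rw1, w1Rw1
Branch closes: r and ¬r both at w1.
Every branch of the negation's tableau closes; the branch above is one of them.

Valid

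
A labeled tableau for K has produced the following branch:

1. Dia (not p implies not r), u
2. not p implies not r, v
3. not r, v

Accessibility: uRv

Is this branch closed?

No atom appears with both signs at the same world.

No, open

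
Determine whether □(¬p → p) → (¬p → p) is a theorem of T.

Valid

Tableau for the negation ¬(□(¬p → p) → (¬p → p)):
1. ¬(□(¬p → p) → (¬p → p)), w0
2. □(¬p → p), w0   [¬→-rule on 1]
3. ¬(¬p → p), w0   [¬→-rule on 1]
4. ¬p, w0   [¬→-rule on 3]
5. ¬p → p, w0   [□-rule on 2 via w0Rw0]
6. p, w0   [→-rule on 5 (branches; this branch)]
Accessibility: w0Rw0
Branch closes: p and ¬p both at w0.
Every branch of the negation's tableau closes; the branch above is one of them.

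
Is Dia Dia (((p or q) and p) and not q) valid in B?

Tableau for the negation not Dia Dia (((p or q) and p) and not q):
1. not Dia Dia (((p or q) and p) and not q), w0
2. not Dia (((p or q) and p) and not q), w0   [neg-Dia-rule on 1 via w0Rw0]
3. not (((p or q) and p) and not q), w0   [neg-Dia-rule on 2 via w0Rw0]
4. q, w0   [neg-and-rule on 3 (branches; this branch)]
Accessibility: w0Rw0
The negation has an open branch (countermodel exists).

Not valid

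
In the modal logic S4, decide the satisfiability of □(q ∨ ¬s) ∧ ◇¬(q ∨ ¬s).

1. □(q ∨ ¬s) ∧ ◇¬(q ∨ ¬s), w0
2. □(q ∨ ¬s), w0
3. ◇¬(q ∨ ¬s), w0
4. q ∨ ¬s, w0
5. ¬s, w0
6. ¬(q ∨ ¬s), w1
7. ¬q, w1
8. s, w1
9. q ∨ ¬s, w1
10. ¬s, w1
Accessibility: w0Rw0, w0Rw1, w1Rw1
Branch closes: s and ¬s both at w1.
All branches of the tableau close; one closing branch shown above.

Unsatisfiable (every branch closes)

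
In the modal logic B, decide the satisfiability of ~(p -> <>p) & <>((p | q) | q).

1. ~(p -> <>p) & <>((p | q) | q), 0
2. ~(p -> <>p), 0
3. <>((p | q) | q), 0
4. p, 0
5. ~<>p, 0
6. ~p, 0
Accessibility: 0R0
Branch closes: p and ~p both at 0.
All branches of the tableau close; one closing branch shown above.

No, unsatisfiable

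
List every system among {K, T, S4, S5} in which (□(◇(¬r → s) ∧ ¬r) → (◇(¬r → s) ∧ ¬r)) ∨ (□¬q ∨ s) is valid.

T-tableau for the negation ¬((□(◇(¬r → s) ∧ ¬r) → (◇(¬r → s) ∧ ¬r)) ∨ (□¬q ∨ s)):
1. ¬((□(◇(¬r → s) ∧ ¬r) → (◇(¬r → s) ∧ ¬r)) ∨ (□¬q ∨ s)), u
2. ¬(□(◇(¬r → s) ∧ ¬r) → (◇(¬r → s) ∧ ¬r)), u
3. ¬(□¬q ∨ s), u
4. □(◇(¬r → s) ∧ ¬r), u
5. ¬(◇(¬r → s) ∧ ¬r), u
6. ¬□¬q, u
7. ¬s, u
8. ◇(¬r → s) ∧ ¬r, u
9. ◇(¬r → s), u
10. ¬r, u
11. ¬◇(¬r → s), u
12. ¬(¬r → s), u
13. q, v
14. ◇(¬r → s) ∧ ¬r, v
15. ◇(¬r → s), v
16. ¬r, v
17. ¬(¬r → s), v
18. ¬s, v
19. ¬r → s, w
20. ◇(¬r → s) ∧ ¬r, w
21. ◇(¬r → s), w
22. ¬r, w
23. ¬(¬r → s), w
24. ¬s, w
25. s, w
Accessibility: uRu, uRv, uRw, vRv, wRw
Branch closes: s and ¬s both at w.
Every branch closes (one shown): valid in T, hence also in S4, S5 (every theorem of T is a theorem of S4 and S5).
K-tableau for the negation ¬((□(◇(¬r → s) ∧ ¬r) → (◇(¬r → s) ∧ ¬r)) ∨ (□¬q ∨ s)):
1. ¬((□(◇(¬r → s) ∧ ¬r) → (◇(¬r → s) ∧ ¬r)) ∨ (□¬q ∨ s)), u
2. ¬(□(◇(¬r → s) ∧ ¬r) → (◇(¬r → s) ∧ ¬r)), u
3. ¬(□¬q ∨ s), u
4. □(◇(¬r → s) ∧ ¬r), u
5. ¬(◇(¬r → s) ∧ ¬r), u
6. ¬□¬q, u
7. ¬s, u
8. r, u
9. q, v
10. ◇(¬r → s) ∧ ¬r, v
11. ◇(¬r → s), v
12. ¬r, v
13. ¬r → s, w
14. s, w
Accessibility: uRv, vRw
Complete open branch: countermodel on a K-frame, so not valid in K.

T, S4, S5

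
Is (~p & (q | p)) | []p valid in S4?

Tableau for the negation ~((~p & (q | p)) | []p):
1. ~((~p & (q | p)) | []p), u
2. ~(~p & (q | p)), u
3. ~[]p, u
4. ~(q | p), u
5. ~q, u
6. ~p, u
7. ~p, v
Accessibility: uRu, uRv, vRv
The negation has an open branch (countermodel exists).

No, not valid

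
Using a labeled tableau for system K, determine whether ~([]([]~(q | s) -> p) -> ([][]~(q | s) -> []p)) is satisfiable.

Unsatisfiable

1. ~([]([]~(q | s) -> p) -> ([][]~(q | s) -> []p)), 0
2. []([]~(q | s) -> p), 0
3. ~([][]~(q | s) -> []p), 0
4. [][]~(q | s), 0
5. ~[]p, 0
6. ~p, 1
7. []~(q | s) -> p, 1
8. []~(q | s), 1
9. ~[]~(q | s), 1
10. q | s, 2
11. ~(q | s), 2
12. ~q, 2
13. ~s, 2
14. s, 2
Accessibility: 0R1, 1R2
Branch closes: s and ~s both at 2.
(One branch shown.) All branches close.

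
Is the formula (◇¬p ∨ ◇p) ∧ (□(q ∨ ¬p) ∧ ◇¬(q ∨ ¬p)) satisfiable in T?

1. (◇¬p ∨ ◇p) ∧ (□(q ∨ ¬p) ∧ ◇¬(q ∨ ¬p)), w0
2. ◇¬p ∨ ◇p, w0   [∧-rule on 1]
3. □(q ∨ ¬p) ∧ ◇¬(q ∨ ¬p), w0   [∧-rule on 1]
4. □(q ∨ ¬p), w0   [∧-rule on 3]
5. ◇¬(q ∨ ¬p), w0   [∧-rule on 3]
6. q ∨ ¬p, w0   [□-rule on 4 via w0Rw0]
7. ◇p, w0   [∨-rule on 2 (branches; this branch)]
8. ¬p, w0   [∨-rule on 6 (branches; this branch)]
9. ¬(q ∨ ¬p), w1   [◇-rule on 5: fresh world w1, w0Rw1]
10. ¬q, w1   [¬∨-rule on 9]
11. p, w1   [¬∨-rule on 9]
12. q ∨ ¬p, w1   [□-rule on 4 via w0Rw1]
13. ¬p, w1   [∨-rule on 12 (branches; this branch)]
Accessibility: w0Rw0, w0Rw1, w1Rw1
Branch closes: p and ¬p both at w1.
(One branch shown.) All branches close.

Unsatisfiable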